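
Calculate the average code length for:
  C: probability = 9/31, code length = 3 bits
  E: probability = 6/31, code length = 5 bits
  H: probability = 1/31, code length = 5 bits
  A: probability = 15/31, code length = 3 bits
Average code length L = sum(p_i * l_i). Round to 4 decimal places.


Weighted contributions p_i * l_i:
  C: (9/31) * 3 = 27/31
  E: (6/31) * 5 = 30/31
  H: (1/31) * 5 = 5/31
  A: (15/31) * 3 = 45/31
Sum = (27 + 30 + 5 + 45)/31 = 107/31

L = 107/31 = 3.4516 bits/symbol


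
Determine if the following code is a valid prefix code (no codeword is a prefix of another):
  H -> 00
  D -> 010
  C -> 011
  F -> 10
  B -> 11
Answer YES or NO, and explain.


Checking each pair (does one codeword prefix another?):
  H='00' vs D='010': no prefix
  H='00' vs C='011': no prefix
  H='00' vs F='10': no prefix
  H='00' vs B='11': no prefix
  D='010' vs H='00': no prefix
  D='010' vs C='011': no prefix
  D='010' vs F='10': no prefix
  D='010' vs B='11': no prefix
  C='011' vs H='00': no prefix
  C='011' vs D='010': no prefix
  C='011' vs F='10': no prefix
  C='011' vs B='11': no prefix
  F='10' vs H='00': no prefix
  F='10' vs D='010': no prefix
  F='10' vs C='011': no prefix
  F='10' vs B='11': no prefix
  B='11' vs H='00': no prefix
  B='11' vs D='010': no prefix
  B='11' vs C='011': no prefix
  B='11' vs F='10': no prefix
No violation found over all pairs.

YES -- this is a valid prefix code. No codeword is a prefix of any other codeword.


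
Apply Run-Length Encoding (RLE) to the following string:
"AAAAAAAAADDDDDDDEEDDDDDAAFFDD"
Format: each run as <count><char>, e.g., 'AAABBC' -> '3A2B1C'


Scanning runs left to right:
  i=0: run of 'A' x 9 -> '9A'
  i=9: run of 'D' x 7 -> '7D'
  i=16: run of 'E' x 2 -> '2E'
  i=18: run of 'D' x 5 -> '5D'
  i=23: run of 'A' x 2 -> '2A'
  i=25: run of 'F' x 2 -> '2F'
  i=27: run of 'D' x 2 -> '2D'

RLE = 9A7D2E5D2A2F2D


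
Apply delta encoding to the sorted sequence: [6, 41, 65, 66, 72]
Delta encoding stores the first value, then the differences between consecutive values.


First value: 6
Deltas:
  41 - 6 = 35
  65 - 41 = 24
  66 - 65 = 1
  72 - 66 = 6


Delta encoded: [6, 35, 24, 1, 6]


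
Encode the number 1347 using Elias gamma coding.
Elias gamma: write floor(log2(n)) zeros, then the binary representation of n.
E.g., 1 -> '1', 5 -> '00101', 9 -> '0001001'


num_bits = floor(log2(1347)) + 1 = 11
leading_zeros = num_bits - 1 = 10
binary(1347) = 10101000011

Elias gamma(1347) = '0000000000' + '10101000011' = 000000000010101000011 (21 bits)


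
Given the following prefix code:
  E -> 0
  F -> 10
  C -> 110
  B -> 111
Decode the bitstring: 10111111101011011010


Decoding step by step:
Bits 10 -> F
Bits 111 -> B
Bits 111 -> B
Bits 10 -> F
Bits 10 -> F
Bits 110 -> C
Bits 110 -> C
Bits 10 -> F


Decoded message: FBBFFCCF


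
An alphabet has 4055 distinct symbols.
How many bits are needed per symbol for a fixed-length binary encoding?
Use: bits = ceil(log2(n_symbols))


log2(4055) = 11.9855
Bracket: 2^11 = 2048 < 4055 <= 2^12 = 4096
So ceil(log2(4055)) = 12

bits = ceil(log2(4055)) = ceil(11.9855) = 12 bits


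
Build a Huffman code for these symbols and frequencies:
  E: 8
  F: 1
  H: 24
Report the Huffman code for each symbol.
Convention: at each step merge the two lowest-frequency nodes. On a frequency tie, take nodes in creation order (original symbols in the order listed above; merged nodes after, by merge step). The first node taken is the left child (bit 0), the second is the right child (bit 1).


Huffman tree construction:
Step 1: Merge F(1) + E(8) = 9
Step 2: Merge (F+E)(9) + H(24) = 33
Read each symbol's code off the tree from the root (left child = 0, right child = 1).

Codes:
  E: 01 (length 2)
  F: 00 (length 2)
  H: 1 (length 1)
Average code length: 42/33 = 1.2727 bits/symbol


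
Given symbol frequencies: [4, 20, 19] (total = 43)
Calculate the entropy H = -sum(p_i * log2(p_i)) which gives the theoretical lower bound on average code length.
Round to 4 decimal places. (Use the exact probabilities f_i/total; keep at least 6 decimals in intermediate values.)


Per-symbol terms -p_i * log2(p_i) with p_i = f_i/43:
  p = 4/43 = 0.093023: log2(p) = -3.426265, -p*log2(p) = 0.318722
  p = 20/43 = 0.465116: log2(p) = -1.104337, -p*log2(p) = 0.513645
  p = 19/43 = 0.441860: log2(p) = -1.178337, -p*log2(p) = 0.520661
H = 0.318722 + 0.513645 + 0.520661 = 1.353028

H = 1.353 bits/symbol


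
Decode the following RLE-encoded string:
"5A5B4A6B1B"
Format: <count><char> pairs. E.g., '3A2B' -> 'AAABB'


Expanding each <count><char> pair:
  5A -> 'AAAAA'
  5B -> 'BBBBB'
  4A -> 'AAAA'
  6B -> 'BBBBBB'
  1B -> 'B'

Decoded = AAAAABBBBBAAAABBBBBBB


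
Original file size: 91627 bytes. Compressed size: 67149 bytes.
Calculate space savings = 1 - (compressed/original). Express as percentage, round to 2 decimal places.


ratio = compressed/original = 67149/91627 = 0.732852
savings = 1 - ratio = 1 - 0.732852 = 0.267148
as a percentage: 0.267148 * 100 = 26.71%

Space savings = 1 - 67149/91627 = 26.71%


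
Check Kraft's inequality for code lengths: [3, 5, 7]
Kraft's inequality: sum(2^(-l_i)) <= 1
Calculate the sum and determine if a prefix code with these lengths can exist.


Sum = 2^(-3) + 2^(-5) + 2^(-7)
    = 0.125 + 0.03125 + 0.0078125
    = 21/128 = 0.1640625
Since 0.1640625 <= 1, Kraft's inequality IS satisfied.
A prefix code with these lengths CAN exist.

Kraft sum = 0.1640625. Satisfied.


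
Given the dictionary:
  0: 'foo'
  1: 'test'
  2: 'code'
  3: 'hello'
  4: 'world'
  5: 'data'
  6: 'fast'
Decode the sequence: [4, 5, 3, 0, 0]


Look up each index in the dictionary:
  4 -> 'world'
  5 -> 'data'
  3 -> 'hello'
  0 -> 'foo'
  0 -> 'foo'

Decoded: "world data hello foo foo"


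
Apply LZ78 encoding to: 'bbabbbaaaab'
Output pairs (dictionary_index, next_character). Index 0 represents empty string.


LZ78 encoding steps:
Dictionary: {0: ''}
Step 1: w='' (idx 0), next='b' -> output (0, 'b'), add 'b' as idx 1
Step 2: w='b' (idx 1), next='a' -> output (1, 'a'), add 'ba' as idx 2
Step 3: w='b' (idx 1), next='b' -> output (1, 'b'), add 'bb' as idx 3
Step 4: w='ba' (idx 2), next='a' -> output (2, 'a'), add 'baa' as idx 4
Step 5: w='' (idx 0), next='a' -> output (0, 'a'), add 'a' as idx 5
Step 6: w='a' (idx 5), next='b' -> output (5, 'b'), add 'ab' as idx 6


Encoded: [(0, 'b'), (1, 'a'), (1, 'b'), (2, 'a'), (0, 'a'), (5, 'b')]


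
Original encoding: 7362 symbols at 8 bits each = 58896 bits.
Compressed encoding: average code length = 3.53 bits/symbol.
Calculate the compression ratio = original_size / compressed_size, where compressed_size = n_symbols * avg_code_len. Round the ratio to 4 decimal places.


original_size = n_symbols * orig_bits = 7362 * 8 = 58896 bits
compressed_size = n_symbols * avg_code_len = 7362 * 3.53 = 25987.86 bits
ratio = original_size / compressed_size = 58896 / 25987.86 = 2.2663

Compression ratio = 2.2663


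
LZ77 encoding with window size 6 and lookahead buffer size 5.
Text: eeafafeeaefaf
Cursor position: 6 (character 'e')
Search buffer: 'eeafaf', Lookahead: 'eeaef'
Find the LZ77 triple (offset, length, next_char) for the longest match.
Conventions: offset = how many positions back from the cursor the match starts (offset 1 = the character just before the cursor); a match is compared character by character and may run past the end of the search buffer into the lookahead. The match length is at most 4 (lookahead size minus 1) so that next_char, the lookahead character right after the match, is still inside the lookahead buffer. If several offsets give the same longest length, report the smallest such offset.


Try each offset into the search buffer:
  offset=1 (pos 5, char 'f'): match length 0
  offset=2 (pos 4, char 'a'): match length 0
  offset=3 (pos 3, char 'f'): match length 0
  offset=4 (pos 2, char 'a'): match length 0
  offset=5 (pos 1, char 'e'): match length 1
  offset=6 (pos 0, char 'e'): match length 3
Longest match has length 3 at offset 6.
next_char = character at position 6 + 3 = 9 -> 'e'

Best match: offset=6, length=3 (matching 'eea' starting at position 0)
LZ77 triple: (6, 3, 'e')


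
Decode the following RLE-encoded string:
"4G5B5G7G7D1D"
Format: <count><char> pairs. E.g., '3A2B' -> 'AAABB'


Expanding each <count><char> pair:
  4G -> 'GGGG'
  5B -> 'BBBBB'
  5G -> 'GGGGG'
  7G -> 'GGGGGGG'
  7D -> 'DDDDDDD'
  1D -> 'D'

Decoded = GGGGBBBBBGGGGGGGGGGGGDDDDDDDD


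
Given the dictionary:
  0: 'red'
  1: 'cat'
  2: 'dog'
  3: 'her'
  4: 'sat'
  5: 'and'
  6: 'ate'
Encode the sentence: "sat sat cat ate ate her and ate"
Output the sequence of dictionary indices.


Look up each word in the dictionary:
  'sat' -> 4
  'sat' -> 4
  'cat' -> 1
  'ate' -> 6
  'ate' -> 6
  'her' -> 3
  'and' -> 5
  'ate' -> 6

Encoded: [4, 4, 1, 6, 6, 3, 5, 6]


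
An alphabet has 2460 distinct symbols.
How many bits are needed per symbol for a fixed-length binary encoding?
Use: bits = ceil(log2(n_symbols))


log2(2460) = 11.2644
Bracket: 2^11 = 2048 < 2460 <= 2^12 = 4096
So ceil(log2(2460)) = 12

bits = ceil(log2(2460)) = ceil(11.2644) = 12 bits


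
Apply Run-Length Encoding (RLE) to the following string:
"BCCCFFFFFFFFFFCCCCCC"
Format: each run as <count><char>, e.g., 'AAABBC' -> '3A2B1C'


Scanning runs left to right:
  i=0: run of 'B' x 1 -> '1B'
  i=1: run of 'C' x 3 -> '3C'
  i=4: run of 'F' x 10 -> '10F'
  i=14: run of 'C' x 6 -> '6C'

RLE = 1B3C10F6C


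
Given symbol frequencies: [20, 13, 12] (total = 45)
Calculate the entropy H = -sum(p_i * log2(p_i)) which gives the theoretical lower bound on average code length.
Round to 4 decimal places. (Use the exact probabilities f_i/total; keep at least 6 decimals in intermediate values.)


Per-symbol terms -p_i * log2(p_i) with p_i = f_i/45:
  p = 20/45 = 0.444444: log2(p) = -1.169925, -p*log2(p) = 0.519967
  p = 13/45 = 0.288889: log2(p) = -1.791413, -p*log2(p) = 0.517519
  p = 12/45 = 0.266667: log2(p) = -1.906891, -p*log2(p) = 0.508504
H = 0.519967 + 0.517519 + 0.508504 = 1.545990

H = 1.546 bits/symbol


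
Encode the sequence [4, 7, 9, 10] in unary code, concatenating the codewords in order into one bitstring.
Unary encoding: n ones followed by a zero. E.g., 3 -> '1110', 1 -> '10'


Encode each number as n ones followed by a terminating 0:
  4 -> 11110 (5 bits)
  7 -> 11111110 (8 bits)
  9 -> 1111111110 (10 bits)
  10 -> 11111111110 (11 bits)
Total length = 5 + 8 + 10 + 11 = 34 bits.

Unary([4, 7, 9, 10]) = 1111011111110111111111011111111110 (34 bits)


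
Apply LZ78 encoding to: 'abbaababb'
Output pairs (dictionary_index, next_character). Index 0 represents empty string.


LZ78 encoding steps:
Dictionary: {0: ''}
Step 1: w='' (idx 0), next='a' -> output (0, 'a'), add 'a' as idx 1
Step 2: w='' (idx 0), next='b' -> output (0, 'b'), add 'b' as idx 2
Step 3: w='b' (idx 2), next='a' -> output (2, 'a'), add 'ba' as idx 3
Step 4: w='a' (idx 1), next='b' -> output (1, 'b'), add 'ab' as idx 4
Step 5: w='ab' (idx 4), next='b' -> output (4, 'b'), add 'abb' as idx 5


Encoded: [(0, 'a'), (0, 'b'), (2, 'a'), (1, 'b'), (4, 'b')]


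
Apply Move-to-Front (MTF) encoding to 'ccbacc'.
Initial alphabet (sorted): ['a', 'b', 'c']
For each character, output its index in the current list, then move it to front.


MTF encoding:
'c': index 2 in ['a', 'b', 'c'] -> ['c', 'a', 'b']
'c': index 0 in ['c', 'a', 'b'] -> ['c', 'a', 'b']
'b': index 2 in ['c', 'a', 'b'] -> ['b', 'c', 'a']
'a': index 2 in ['b', 'c', 'a'] -> ['a', 'b', 'c']
'c': index 2 in ['a', 'b', 'c'] -> ['c', 'a', 'b']
'c': index 0 in ['c', 'a', 'b'] -> ['c', 'a', 'b']


Output: [2, 0, 2, 2, 2, 0]


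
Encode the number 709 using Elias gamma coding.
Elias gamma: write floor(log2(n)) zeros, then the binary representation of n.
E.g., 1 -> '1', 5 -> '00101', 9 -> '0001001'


num_bits = floor(log2(709)) + 1 = 10
leading_zeros = num_bits - 1 = 9
binary(709) = 1011000101

Elias gamma(709) = '000000000' + '1011000101' = 0000000001011000101 (19 bits)


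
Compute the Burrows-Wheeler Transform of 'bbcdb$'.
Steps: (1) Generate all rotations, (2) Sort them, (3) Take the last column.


Rotations (sorted):
  0: $bbcdb -> last char: b
  1: b$bbcd -> last char: d
  2: bbcdb$ -> last char: $
  3: bcdb$b -> last char: b
  4: cdb$bb -> last char: b
  5: db$bbc -> last char: c


BWT = bd$bbc


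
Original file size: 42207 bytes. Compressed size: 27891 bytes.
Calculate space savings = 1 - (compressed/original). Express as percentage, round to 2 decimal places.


ratio = compressed/original = 27891/42207 = 0.660815
savings = 1 - ratio = 1 - 0.660815 = 0.339185
as a percentage: 0.339185 * 100 = 33.92%

Space savings = 1 - 27891/42207 = 33.92%


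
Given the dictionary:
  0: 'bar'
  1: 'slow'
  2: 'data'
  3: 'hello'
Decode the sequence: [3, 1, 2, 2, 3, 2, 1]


Look up each index in the dictionary:
  3 -> 'hello'
  1 -> 'slow'
  2 -> 'data'
  2 -> 'data'
  3 -> 'hello'
  2 -> 'data'
  1 -> 'slow'

Decoded: "hello slow data data hello data slow"


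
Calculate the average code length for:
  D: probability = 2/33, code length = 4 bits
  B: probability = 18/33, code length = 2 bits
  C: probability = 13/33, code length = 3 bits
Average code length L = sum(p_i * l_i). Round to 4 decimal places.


Weighted contributions p_i * l_i:
  D: (2/33) * 4 = 8/33
  B: (18/33) * 2 = 36/33
  C: (13/33) * 3 = 39/33
Sum = (8 + 36 + 39)/33 = 83/33

L = 83/33 = 2.5152 bits/symbol


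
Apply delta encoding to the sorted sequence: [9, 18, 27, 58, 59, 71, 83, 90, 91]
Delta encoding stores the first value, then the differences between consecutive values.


First value: 9
Deltas:
  18 - 9 = 9
  27 - 18 = 9
  58 - 27 = 31
  59 - 58 = 1
  71 - 59 = 12
  83 - 71 = 12
  90 - 83 = 7
  91 - 90 = 1


Delta encoded: [9, 9, 9, 31, 1, 12, 12, 7, 1]


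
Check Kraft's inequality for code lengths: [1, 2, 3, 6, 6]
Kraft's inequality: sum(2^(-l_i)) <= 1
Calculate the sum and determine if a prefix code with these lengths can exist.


Sum = 2^(-1) + 2^(-2) + 2^(-3) + 2^(-6) + 2^(-6)
    = 0.5 + 0.25 + 0.125 + 0.015625 + 0.015625
    = 58/64 = 0.90625
Since 0.90625 <= 1, Kraft's inequality IS satisfied.
A prefix code with these lengths CAN exist.

Kraft sum = 0.90625. Satisfied.


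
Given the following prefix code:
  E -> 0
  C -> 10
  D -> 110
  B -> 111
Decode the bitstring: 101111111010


Decoding step by step:
Bits 10 -> C
Bits 111 -> B
Bits 111 -> B
Bits 10 -> C
Bits 10 -> C


Decoded message: CBBCC


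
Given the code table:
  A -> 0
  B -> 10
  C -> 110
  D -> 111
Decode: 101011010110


Decoding:
10 -> B
10 -> B
110 -> C
10 -> B
110 -> C


Result: BBCBC


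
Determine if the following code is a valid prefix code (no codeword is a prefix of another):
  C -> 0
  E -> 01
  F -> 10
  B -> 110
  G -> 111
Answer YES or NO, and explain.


Checking each pair (does one codeword prefix another?):
  C='0' vs E='01': prefix -- VIOLATION

NO -- this is NOT a valid prefix code. C (0) is a prefix of E (01).


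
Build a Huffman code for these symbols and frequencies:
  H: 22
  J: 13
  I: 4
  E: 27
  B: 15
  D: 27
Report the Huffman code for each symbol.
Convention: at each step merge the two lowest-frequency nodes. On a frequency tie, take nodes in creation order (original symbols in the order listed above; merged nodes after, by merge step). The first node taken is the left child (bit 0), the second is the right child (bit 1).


Huffman tree construction:
Step 1: Merge I(4) + J(13) = 17
Step 2: Merge B(15) + (I+J)(17) = 32
Step 3: Merge H(22) + E(27) = 49
Step 4: Merge D(27) + (B+(I+J))(32) = 59
Step 5: Merge (H+E)(49) + (D+(B+(I+J)))(59) = 108
Read each symbol's code off the tree from the root (left child = 0, right child = 1).

Codes:
  H: 00 (length 2)
  J: 1111 (length 4)
  I: 1110 (length 4)
  E: 01 (length 2)
  B: 110 (length 3)
  D: 10 (length 2)
Average code length: 265/108 = 2.4537 bits/symbol


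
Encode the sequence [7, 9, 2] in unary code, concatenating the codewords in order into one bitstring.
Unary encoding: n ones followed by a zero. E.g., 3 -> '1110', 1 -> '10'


Encode each number as n ones followed by a terminating 0:
  7 -> 11111110 (8 bits)
  9 -> 1111111110 (10 bits)
  2 -> 110 (3 bits)
Total length = 8 + 10 + 3 = 21 bits.

Unary([7, 9, 2]) = 111111101111111110110 (21 bits)


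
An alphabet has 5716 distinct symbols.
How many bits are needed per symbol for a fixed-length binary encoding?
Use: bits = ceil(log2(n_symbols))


log2(5716) = 12.4808
Bracket: 2^12 = 4096 < 5716 <= 2^13 = 8192
So ceil(log2(5716)) = 13

bits = ceil(log2(5716)) = ceil(12.4808) = 13 bits


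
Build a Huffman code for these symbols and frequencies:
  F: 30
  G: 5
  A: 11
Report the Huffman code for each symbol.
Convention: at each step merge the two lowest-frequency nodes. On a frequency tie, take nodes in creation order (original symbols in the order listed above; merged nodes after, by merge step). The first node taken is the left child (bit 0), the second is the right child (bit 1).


Huffman tree construction:
Step 1: Merge G(5) + A(11) = 16
Step 2: Merge (G+A)(16) + F(30) = 46
Read each symbol's code off the tree from the root (left child = 0, right child = 1).

Codes:
  F: 1 (length 1)
  G: 00 (length 2)
  A: 01 (length 2)
Average code length: 62/46 = 1.3478 bits/symbol


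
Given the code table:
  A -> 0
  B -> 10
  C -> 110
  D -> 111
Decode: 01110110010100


Decoding:
0 -> A
111 -> D
0 -> A
110 -> C
0 -> A
10 -> B
10 -> B
0 -> A


Result: ADACABBA


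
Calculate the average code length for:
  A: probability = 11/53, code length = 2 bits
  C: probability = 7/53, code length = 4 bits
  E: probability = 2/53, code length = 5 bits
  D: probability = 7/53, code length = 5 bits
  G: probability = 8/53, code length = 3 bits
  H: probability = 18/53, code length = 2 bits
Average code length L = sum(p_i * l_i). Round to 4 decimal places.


Weighted contributions p_i * l_i:
  A: (11/53) * 2 = 22/53
  C: (7/53) * 4 = 28/53
  E: (2/53) * 5 = 10/53
  D: (7/53) * 5 = 35/53
  G: (8/53) * 3 = 24/53
  H: (18/53) * 2 = 36/53
Sum = (22 + 28 + 10 + 35 + 24 + 36)/53 = 155/53

L = 155/53 = 2.9245 bits/symbol


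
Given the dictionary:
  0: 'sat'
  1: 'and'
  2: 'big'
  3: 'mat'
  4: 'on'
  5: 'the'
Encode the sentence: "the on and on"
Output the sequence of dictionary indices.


Look up each word in the dictionary:
  'the' -> 5
  'on' -> 4
  'and' -> 1
  'on' -> 4

Encoded: [5, 4, 1, 4]


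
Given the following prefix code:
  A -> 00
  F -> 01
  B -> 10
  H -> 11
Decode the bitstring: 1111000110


Decoding step by step:
Bits 11 -> H
Bits 11 -> H
Bits 00 -> A
Bits 01 -> F
Bits 10 -> B


Decoded message: HHAFB


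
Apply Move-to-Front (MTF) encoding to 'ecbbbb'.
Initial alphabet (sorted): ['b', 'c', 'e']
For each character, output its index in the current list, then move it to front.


MTF encoding:
'e': index 2 in ['b', 'c', 'e'] -> ['e', 'b', 'c']
'c': index 2 in ['e', 'b', 'c'] -> ['c', 'e', 'b']
'b': index 2 in ['c', 'e', 'b'] -> ['b', 'c', 'e']
'b': index 0 in ['b', 'c', 'e'] -> ['b', 'c', 'e']
'b': index 0 in ['b', 'c', 'e'] -> ['b', 'c', 'e']
'b': index 0 in ['b', 'c', 'e'] -> ['b', 'c', 'e']


Output: [2, 2, 2, 0, 0, 0]


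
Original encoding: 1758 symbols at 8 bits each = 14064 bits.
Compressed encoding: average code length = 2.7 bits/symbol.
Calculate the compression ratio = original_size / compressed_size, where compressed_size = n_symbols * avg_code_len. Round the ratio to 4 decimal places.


original_size = n_symbols * orig_bits = 1758 * 8 = 14064 bits
compressed_size = n_symbols * avg_code_len = 1758 * 2.7 = 4746.6 bits
ratio = original_size / compressed_size = 14064 / 4746.6 = 2.963

Compression ratio = 2.963


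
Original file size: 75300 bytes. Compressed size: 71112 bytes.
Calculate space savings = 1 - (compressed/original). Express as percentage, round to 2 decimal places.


ratio = compressed/original = 71112/75300 = 0.944382
savings = 1 - ratio = 1 - 0.944382 = 0.055618
as a percentage: 0.055618 * 100 = 5.56%

Space savings = 1 - 71112/75300 = 5.56%


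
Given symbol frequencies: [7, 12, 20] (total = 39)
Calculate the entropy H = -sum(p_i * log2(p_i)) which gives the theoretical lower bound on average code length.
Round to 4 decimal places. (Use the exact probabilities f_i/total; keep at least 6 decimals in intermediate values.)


Per-symbol terms -p_i * log2(p_i) with p_i = f_i/39:
  p = 7/39 = 0.179487: log2(p) = -2.478047, -p*log2(p) = 0.444778
  p = 12/39 = 0.307692: log2(p) = -1.700440, -p*log2(p) = 0.523212
  p = 20/39 = 0.512821: log2(p) = -0.963474, -p*log2(p) = 0.494089
H = 0.444778 + 0.523212 + 0.494089 = 1.462079

H = 1.4621 bits/symbol


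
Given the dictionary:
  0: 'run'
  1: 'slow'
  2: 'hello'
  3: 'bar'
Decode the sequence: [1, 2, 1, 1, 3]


Look up each index in the dictionary:
  1 -> 'slow'
  2 -> 'hello'
  1 -> 'slow'
  1 -> 'slow'
  3 -> 'bar'

Decoded: "slow hello slow slow bar"


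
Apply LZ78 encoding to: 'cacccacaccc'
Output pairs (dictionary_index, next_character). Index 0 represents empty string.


LZ78 encoding steps:
Dictionary: {0: ''}
Step 1: w='' (idx 0), next='c' -> output (0, 'c'), add 'c' as idx 1
Step 2: w='' (idx 0), next='a' -> output (0, 'a'), add 'a' as idx 2
Step 3: w='c' (idx 1), next='c' -> output (1, 'c'), add 'cc' as idx 3
Step 4: w='c' (idx 1), next='a' -> output (1, 'a'), add 'ca' as idx 4
Step 5: w='ca' (idx 4), next='c' -> output (4, 'c'), add 'cac' as idx 5
Step 6: w='cc' (idx 3), end of input -> output (3, '')


Encoded: [(0, 'c'), (0, 'a'), (1, 'c'), (1, 'a'), (4, 'c'), (3, '')]


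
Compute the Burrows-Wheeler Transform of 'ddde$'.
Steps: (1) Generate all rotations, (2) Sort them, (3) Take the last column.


Rotations (sorted):
  0: $ddde -> last char: e
  1: ddde$ -> last char: $
  2: dde$d -> last char: d
  3: de$dd -> last char: d
  4: e$ddd -> last char: d


BWT = e$ddd


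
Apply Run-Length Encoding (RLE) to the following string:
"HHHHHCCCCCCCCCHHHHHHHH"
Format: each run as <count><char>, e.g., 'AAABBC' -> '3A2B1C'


Scanning runs left to right:
  i=0: run of 'H' x 5 -> '5H'
  i=5: run of 'C' x 9 -> '9C'
  i=14: run of 'H' x 8 -> '8H'

RLE = 5H9C8H


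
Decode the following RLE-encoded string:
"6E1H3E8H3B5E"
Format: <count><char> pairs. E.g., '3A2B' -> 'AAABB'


Expanding each <count><char> pair:
  6E -> 'EEEEEE'
  1H -> 'H'
  3E -> 'EEE'
  8H -> 'HHHHHHHH'
  3B -> 'BBB'
  5E -> 'EEEEE'

Decoded = EEEEEEHEEEHHHHHHHHBBBEEEEE


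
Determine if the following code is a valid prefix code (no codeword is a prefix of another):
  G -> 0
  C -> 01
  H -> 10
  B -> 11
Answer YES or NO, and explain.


Checking each pair (does one codeword prefix another?):
  G='0' vs C='01': prefix -- VIOLATION

NO -- this is NOT a valid prefix code. G (0) is a prefix of C (01).


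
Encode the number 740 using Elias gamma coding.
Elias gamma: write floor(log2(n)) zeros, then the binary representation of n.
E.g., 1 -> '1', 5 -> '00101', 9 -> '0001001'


num_bits = floor(log2(740)) + 1 = 10
leading_zeros = num_bits - 1 = 9
binary(740) = 1011100100

Elias gamma(740) = '000000000' + '1011100100' = 0000000001011100100 (19 bits)


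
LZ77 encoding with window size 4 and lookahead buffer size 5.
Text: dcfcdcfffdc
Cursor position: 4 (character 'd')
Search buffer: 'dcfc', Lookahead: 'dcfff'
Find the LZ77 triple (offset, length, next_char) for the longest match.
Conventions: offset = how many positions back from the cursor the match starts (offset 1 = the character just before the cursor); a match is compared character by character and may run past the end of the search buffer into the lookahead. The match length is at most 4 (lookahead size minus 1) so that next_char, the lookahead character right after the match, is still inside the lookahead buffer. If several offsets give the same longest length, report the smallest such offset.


Try each offset into the search buffer:
  offset=1 (pos 3, char 'c'): match length 0
  offset=2 (pos 2, char 'f'): match length 0
  offset=3 (pos 1, char 'c'): match length 0
  offset=4 (pos 0, char 'd'): match length 3
Longest match has length 3 at offset 4.
next_char = character at position 4 + 3 = 7 -> 'f'

Best match: offset=4, length=3 (matching 'dcf' starting at position 0)
LZ77 triple: (4, 3, 'f')


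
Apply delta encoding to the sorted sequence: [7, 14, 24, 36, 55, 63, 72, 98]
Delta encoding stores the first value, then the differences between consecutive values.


First value: 7
Deltas:
  14 - 7 = 7
  24 - 14 = 10
  36 - 24 = 12
  55 - 36 = 19
  63 - 55 = 8
  72 - 63 = 9
  98 - 72 = 26


Delta encoded: [7, 7, 10, 12, 19, 8, 9, 26]


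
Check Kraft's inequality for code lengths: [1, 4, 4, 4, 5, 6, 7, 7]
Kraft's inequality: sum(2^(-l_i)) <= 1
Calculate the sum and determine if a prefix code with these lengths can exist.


Sum = 2^(-1) + 2^(-4) + 2^(-4) + 2^(-4) + 2^(-5) + 2^(-6) + 2^(-7) + 2^(-7)
    = 0.5 + 0.0625 + 0.0625 + 0.0625 + 0.03125 + 0.015625 + 0.0078125 + 0.0078125
    = 96/128 = 0.75
Since 0.75 <= 1, Kraft's inequality IS satisfied.
A prefix code with these lengths CAN exist.

Kraft sum = 0.75. Satisfied.


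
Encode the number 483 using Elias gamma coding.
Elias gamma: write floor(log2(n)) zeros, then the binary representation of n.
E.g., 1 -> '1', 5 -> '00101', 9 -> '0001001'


num_bits = floor(log2(483)) + 1 = 9
leading_zeros = num_bits - 1 = 8
binary(483) = 111100011

Elias gamma(483) = '00000000' + '111100011' = 00000000111100011 (17 bits)


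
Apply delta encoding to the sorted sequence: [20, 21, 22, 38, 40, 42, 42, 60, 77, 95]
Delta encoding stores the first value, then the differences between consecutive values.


First value: 20
Deltas:
  21 - 20 = 1
  22 - 21 = 1
  38 - 22 = 16
  40 - 38 = 2
  42 - 40 = 2
  42 - 42 = 0
  60 - 42 = 18
  77 - 60 = 17
  95 - 77 = 18


Delta encoded: [20, 1, 1, 16, 2, 2, 0, 18, 17, 18]


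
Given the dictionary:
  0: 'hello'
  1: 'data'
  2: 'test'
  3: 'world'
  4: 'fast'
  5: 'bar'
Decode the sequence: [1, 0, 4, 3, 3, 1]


Look up each index in the dictionary:
  1 -> 'data'
  0 -> 'hello'
  4 -> 'fast'
  3 -> 'world'
  3 -> 'world'
  1 -> 'data'

Decoded: "data hello fast world world data"


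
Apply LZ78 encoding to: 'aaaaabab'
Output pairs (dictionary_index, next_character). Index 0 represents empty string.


LZ78 encoding steps:
Dictionary: {0: ''}
Step 1: w='' (idx 0), next='a' -> output (0, 'a'), add 'a' as idx 1
Step 2: w='a' (idx 1), next='a' -> output (1, 'a'), add 'aa' as idx 2
Step 3: w='aa' (idx 2), next='b' -> output (2, 'b'), add 'aab' as idx 3
Step 4: w='a' (idx 1), next='b' -> output (1, 'b'), add 'ab' as idx 4


Encoded: [(0, 'a'), (1, 'a'), (2, 'b'), (1, 'b')]


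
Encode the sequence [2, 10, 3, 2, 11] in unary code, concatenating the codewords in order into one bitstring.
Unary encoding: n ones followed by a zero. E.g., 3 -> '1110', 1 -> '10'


Encode each number as n ones followed by a terminating 0:
  2 -> 110 (3 bits)
  10 -> 11111111110 (11 bits)
  3 -> 1110 (4 bits)
  2 -> 110 (3 bits)
  11 -> 111111111110 (12 bits)
Total length = 3 + 11 + 4 + 3 + 12 = 33 bits.

Unary([2, 10, 3, 2, 11]) = 110111111111101110110111111111110 (33 bits)


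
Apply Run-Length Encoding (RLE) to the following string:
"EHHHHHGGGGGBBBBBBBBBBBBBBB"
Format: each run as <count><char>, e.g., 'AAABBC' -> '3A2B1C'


Scanning runs left to right:
  i=0: run of 'E' x 1 -> '1E'
  i=1: run of 'H' x 5 -> '5H'
  i=6: run of 'G' x 5 -> '5G'
  i=11: run of 'B' x 15 -> '15B'

RLE = 1E5H5G15B


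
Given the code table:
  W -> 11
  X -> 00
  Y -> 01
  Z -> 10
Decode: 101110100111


Decoding:
10 -> Z
11 -> W
10 -> Z
10 -> Z
01 -> Y
11 -> W


Result: ZWZZYW


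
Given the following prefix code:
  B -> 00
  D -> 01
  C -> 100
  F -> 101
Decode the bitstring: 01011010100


Decoding step by step:
Bits 01 -> D
Bits 01 -> D
Bits 101 -> F
Bits 01 -> D
Bits 00 -> B


Decoded message: DDFDB


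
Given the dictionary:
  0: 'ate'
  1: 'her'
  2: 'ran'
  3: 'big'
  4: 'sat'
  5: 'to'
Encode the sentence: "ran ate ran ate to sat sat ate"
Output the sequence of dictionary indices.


Look up each word in the dictionary:
  'ran' -> 2
  'ate' -> 0
  'ran' -> 2
  'ate' -> 0
  'to' -> 5
  'sat' -> 4
  'sat' -> 4
  'ate' -> 0

Encoded: [2, 0, 2, 0, 5, 4, 4, 0]


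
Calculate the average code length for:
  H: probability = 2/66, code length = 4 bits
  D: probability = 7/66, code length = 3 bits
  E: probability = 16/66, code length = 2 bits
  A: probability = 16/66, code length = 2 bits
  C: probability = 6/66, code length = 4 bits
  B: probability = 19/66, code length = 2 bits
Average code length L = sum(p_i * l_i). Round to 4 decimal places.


Weighted contributions p_i * l_i:
  H: (2/66) * 4 = 8/66
  D: (7/66) * 3 = 21/66
  E: (16/66) * 2 = 32/66
  A: (16/66) * 2 = 32/66
  C: (6/66) * 4 = 24/66
  B: (19/66) * 2 = 38/66
Sum = (8 + 21 + 32 + 32 + 24 + 38)/66 = 155/66

L = 155/66 = 2.3485 bits/symbol


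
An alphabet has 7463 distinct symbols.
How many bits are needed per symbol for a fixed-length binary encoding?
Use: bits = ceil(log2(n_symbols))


log2(7463) = 12.8655
Bracket: 2^12 = 4096 < 7463 <= 2^13 = 8192
So ceil(log2(7463)) = 13

bits = ceil(log2(7463)) = ceil(12.8655) = 13 bits


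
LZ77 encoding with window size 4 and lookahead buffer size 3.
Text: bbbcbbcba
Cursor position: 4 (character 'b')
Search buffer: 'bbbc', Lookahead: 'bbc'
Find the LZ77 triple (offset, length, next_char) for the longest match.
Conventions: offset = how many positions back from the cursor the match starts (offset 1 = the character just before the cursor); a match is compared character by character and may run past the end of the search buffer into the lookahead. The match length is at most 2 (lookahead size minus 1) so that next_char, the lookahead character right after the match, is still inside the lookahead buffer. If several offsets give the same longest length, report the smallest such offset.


Try each offset into the search buffer:
  offset=1 (pos 3, char 'c'): match length 0
  offset=2 (pos 2, char 'b'): match length 1
  offset=3 (pos 1, char 'b'): match length 2
  offset=4 (pos 0, char 'b'): match length 2
Longest match has length 2, found at offsets 3, 4; take the smallest, offset 3.
next_char = character at position 4 + 2 = 6 -> 'c'

Best match: offset=3, length=2 (matching 'bb' starting at position 1)
LZ77 triple: (3, 2, 'c')


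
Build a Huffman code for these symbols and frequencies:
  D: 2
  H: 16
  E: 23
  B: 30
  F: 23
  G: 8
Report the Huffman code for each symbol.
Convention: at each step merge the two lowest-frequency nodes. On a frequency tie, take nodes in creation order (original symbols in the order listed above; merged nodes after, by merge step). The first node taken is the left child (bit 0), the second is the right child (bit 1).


Huffman tree construction:
Step 1: Merge D(2) + G(8) = 10
Step 2: Merge (D+G)(10) + H(16) = 26
Step 3: Merge E(23) + F(23) = 46
Step 4: Merge ((D+G)+H)(26) + B(30) = 56
Step 5: Merge (E+F)(46) + (((D+G)+H)+B)(56) = 102
Read each symbol's code off the tree from the root (left child = 0, right child = 1).

Codes:
  D: 1000 (length 4)
  H: 101 (length 3)
  E: 00 (length 2)
  B: 11 (length 2)
  F: 01 (length 2)
  G: 1001 (length 4)
Average code length: 240/102 = 2.3529 bits/symbol


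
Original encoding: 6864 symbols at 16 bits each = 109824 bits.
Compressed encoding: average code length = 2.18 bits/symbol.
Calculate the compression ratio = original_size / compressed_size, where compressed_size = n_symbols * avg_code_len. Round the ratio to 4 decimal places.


original_size = n_symbols * orig_bits = 6864 * 16 = 109824 bits
compressed_size = n_symbols * avg_code_len = 6864 * 2.18 = 14963.52 bits
ratio = original_size / compressed_size = 109824 / 14963.52 = 7.3394

Compression ratio = 7.3394


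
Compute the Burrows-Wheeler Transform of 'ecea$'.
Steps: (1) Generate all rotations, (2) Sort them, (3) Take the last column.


Rotations (sorted):
  0: $ecea -> last char: a
  1: a$ece -> last char: e
  2: cea$e -> last char: e
  3: ea$ec -> last char: c
  4: ecea$ -> last char: $


BWT = aeec$


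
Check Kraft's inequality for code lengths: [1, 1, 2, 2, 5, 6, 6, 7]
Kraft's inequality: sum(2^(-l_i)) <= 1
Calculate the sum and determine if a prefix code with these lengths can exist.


Sum = 2^(-1) + 2^(-1) + 2^(-2) + 2^(-2) + 2^(-5) + 2^(-6) + 2^(-6) + 2^(-7)
    = 0.5 + 0.5 + 0.25 + 0.25 + 0.03125 + 0.015625 + 0.015625 + 0.0078125
    = 201/128 = 1.5703125
Since 1.5703125 > 1, Kraft's inequality is NOT satisfied.
A prefix code with these lengths CANNOT exist.

Kraft sum = 1.5703125. Not satisfied.


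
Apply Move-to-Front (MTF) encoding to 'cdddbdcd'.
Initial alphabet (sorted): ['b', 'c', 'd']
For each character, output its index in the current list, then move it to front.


MTF encoding:
'c': index 1 in ['b', 'c', 'd'] -> ['c', 'b', 'd']
'd': index 2 in ['c', 'b', 'd'] -> ['d', 'c', 'b']
'd': index 0 in ['d', 'c', 'b'] -> ['d', 'c', 'b']
'd': index 0 in ['d', 'c', 'b'] -> ['d', 'c', 'b']
'b': index 2 in ['d', 'c', 'b'] -> ['b', 'd', 'c']
'd': index 1 in ['b', 'd', 'c'] -> ['d', 'b', 'c']
'c': index 2 in ['d', 'b', 'c'] -> ['c', 'd', 'b']
'd': index 1 in ['c', 'd', 'b'] -> ['d', 'c', 'b']


Output: [1, 2, 0, 0, 2, 1, 2, 1]


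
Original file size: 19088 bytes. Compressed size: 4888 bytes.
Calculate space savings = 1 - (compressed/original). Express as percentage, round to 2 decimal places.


ratio = compressed/original = 4888/19088 = 0.256077
savings = 1 - ratio = 1 - 0.256077 = 0.743923
as a percentage: 0.743923 * 100 = 74.39%

Space savings = 1 - 4888/19088 = 74.39%


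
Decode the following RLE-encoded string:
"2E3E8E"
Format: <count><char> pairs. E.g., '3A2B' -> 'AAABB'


Expanding each <count><char> pair:
  2E -> 'EE'
  3E -> 'EEE'
  8E -> 'EEEEEEEE'

Decoded = EEEEEEEEEEEEE


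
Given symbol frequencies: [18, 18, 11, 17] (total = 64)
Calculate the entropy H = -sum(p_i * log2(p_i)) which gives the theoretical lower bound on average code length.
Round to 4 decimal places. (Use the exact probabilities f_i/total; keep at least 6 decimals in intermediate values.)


Per-symbol terms -p_i * log2(p_i) with p_i = f_i/64:
  p = 18/64 = 0.281250: log2(p) = -1.830075, -p*log2(p) = 0.514709
  p = 18/64 = 0.281250: log2(p) = -1.830075, -p*log2(p) = 0.514709
  p = 11/64 = 0.171875: log2(p) = -2.540568, -p*log2(p) = 0.436660
  p = 17/64 = 0.265625: log2(p) = -1.912537, -p*log2(p) = 0.508018
H = 0.514709 + 0.514709 + 0.436660 + 0.508018 = 1.974096

H = 1.9741 bits/symbol


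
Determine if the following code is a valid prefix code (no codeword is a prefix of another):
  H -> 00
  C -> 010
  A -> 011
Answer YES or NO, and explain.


Checking each pair (does one codeword prefix another?):
  H='00' vs C='010': no prefix
  H='00' vs A='011': no prefix
  C='010' vs H='00': no prefix
  C='010' vs A='011': no prefix
  A='011' vs H='00': no prefix
  A='011' vs C='010': no prefix
No violation found over all pairs.

YES -- this is a valid prefix code. No codeword is a prefix of any other codeword.


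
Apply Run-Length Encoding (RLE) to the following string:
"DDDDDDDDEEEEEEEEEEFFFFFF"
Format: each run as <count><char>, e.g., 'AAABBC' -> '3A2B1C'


Scanning runs left to right:
  i=0: run of 'D' x 8 -> '8D'
  i=8: run of 'E' x 10 -> '10E'
  i=18: run of 'F' x 6 -> '6F'

RLE = 8D10E6F


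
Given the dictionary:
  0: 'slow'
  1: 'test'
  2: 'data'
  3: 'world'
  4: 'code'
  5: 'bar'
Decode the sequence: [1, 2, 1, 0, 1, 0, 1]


Look up each index in the dictionary:
  1 -> 'test'
  2 -> 'data'
  1 -> 'test'
  0 -> 'slow'
  1 -> 'test'
  0 -> 'slow'
  1 -> 'test'

Decoded: "test data test slow test slow test"


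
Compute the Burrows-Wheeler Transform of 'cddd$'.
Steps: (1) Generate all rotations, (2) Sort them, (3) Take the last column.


Rotations (sorted):
  0: $cddd -> last char: d
  1: cddd$ -> last char: $
  2: d$cdd -> last char: d
  3: dd$cd -> last char: d
  4: ddd$c -> last char: c


BWT = d$ddc


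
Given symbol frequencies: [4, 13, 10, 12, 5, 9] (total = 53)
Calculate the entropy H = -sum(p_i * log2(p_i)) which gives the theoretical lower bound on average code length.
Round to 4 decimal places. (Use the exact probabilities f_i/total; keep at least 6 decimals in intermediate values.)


Per-symbol terms -p_i * log2(p_i) with p_i = f_i/53:
  p = 4/53 = 0.075472: log2(p) = -3.727920, -p*log2(p) = 0.281352
  p = 13/53 = 0.245283: log2(p) = -2.027481, -p*log2(p) = 0.497307
  p = 10/53 = 0.188679: log2(p) = -2.405992, -p*log2(p) = 0.453961
  p = 12/53 = 0.226415: log2(p) = -2.142958, -p*log2(p) = 0.485198
  p = 5/53 = 0.094340: log2(p) = -3.405992, -p*log2(p) = 0.321320
  p = 9/53 = 0.169811: log2(p) = -2.557995, -p*log2(p) = 0.434377
H = 0.281352 + 0.497307 + 0.453961 + 0.485198 + 0.321320 + 0.434377 = 2.473515

H = 2.4735 bits/symbol


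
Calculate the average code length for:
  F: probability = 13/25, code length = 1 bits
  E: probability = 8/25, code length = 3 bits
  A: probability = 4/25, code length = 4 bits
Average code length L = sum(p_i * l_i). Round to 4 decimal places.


Weighted contributions p_i * l_i:
  F: (13/25) * 1 = 13/25
  E: (8/25) * 3 = 24/25
  A: (4/25) * 4 = 16/25
Sum = (13 + 24 + 16)/25 = 53/25

L = 53/25 = 2.1200 bits/symbol


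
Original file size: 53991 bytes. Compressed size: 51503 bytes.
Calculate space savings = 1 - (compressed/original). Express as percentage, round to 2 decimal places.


ratio = compressed/original = 51503/53991 = 0.953918
savings = 1 - ratio = 1 - 0.953918 = 0.046082
as a percentage: 0.046082 * 100 = 4.61%

Space savings = 1 - 51503/53991 = 4.61%


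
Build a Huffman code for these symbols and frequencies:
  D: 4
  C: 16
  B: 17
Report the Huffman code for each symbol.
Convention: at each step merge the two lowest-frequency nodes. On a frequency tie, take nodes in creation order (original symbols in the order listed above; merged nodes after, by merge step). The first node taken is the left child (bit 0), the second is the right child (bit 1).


Huffman tree construction:
Step 1: Merge D(4) + C(16) = 20
Step 2: Merge B(17) + (D+C)(20) = 37
Read each symbol's code off the tree from the root (left child = 0, right child = 1).

Codes:
  D: 10 (length 2)
  C: 11 (length 2)
  B: 0 (length 1)
Average code length: 57/37 = 1.5405 bits/symbol


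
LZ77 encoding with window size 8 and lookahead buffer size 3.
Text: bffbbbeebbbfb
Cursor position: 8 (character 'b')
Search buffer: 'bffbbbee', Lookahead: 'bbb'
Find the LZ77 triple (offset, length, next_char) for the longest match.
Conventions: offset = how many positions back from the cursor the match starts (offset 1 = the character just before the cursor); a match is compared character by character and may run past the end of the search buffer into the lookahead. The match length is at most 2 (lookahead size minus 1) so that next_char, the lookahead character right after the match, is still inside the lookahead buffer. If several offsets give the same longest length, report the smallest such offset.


Try each offset into the search buffer:
  offset=1 (pos 7, char 'e'): match length 0
  offset=2 (pos 6, char 'e'): match length 0
  offset=3 (pos 5, char 'b'): match length 1
  offset=4 (pos 4, char 'b'): match length 2
  offset=5 (pos 3, char 'b'): match length 2
  offset=6 (pos 2, char 'f'): match length 0
  offset=7 (pos 1, char 'f'): match length 0
  offset=8 (pos 0, char 'b'): match length 1
Longest match has length 2, found at offsets 4, 5; take the smallest, offset 4.
next_char = character at position 8 + 2 = 10 -> 'b'

Best match: offset=4, length=2 (matching 'bb' starting at position 4)
LZ77 triple: (4, 2, 'b')


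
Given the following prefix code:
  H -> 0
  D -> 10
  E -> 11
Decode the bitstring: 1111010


Decoding step by step:
Bits 11 -> E
Bits 11 -> E
Bits 0 -> H
Bits 10 -> D


Decoded message: EEHD


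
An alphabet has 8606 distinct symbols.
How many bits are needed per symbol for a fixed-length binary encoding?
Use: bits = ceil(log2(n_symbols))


log2(8606) = 13.0711
Bracket: 2^13 = 8192 < 8606 <= 2^14 = 16384
So ceil(log2(8606)) = 14

bits = ceil(log2(8606)) = ceil(13.0711) = 14 bits
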